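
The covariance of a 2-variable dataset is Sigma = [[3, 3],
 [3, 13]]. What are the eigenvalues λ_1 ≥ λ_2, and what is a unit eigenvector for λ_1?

Step 1 — characteristic polynomial of 2×2 Sigma:
  det(Sigma - λI) = λ² - trace · λ + det = 0.
  trace = 3 + 13 = 16, det = 3·13 - (3)² = 30.
Step 2 — discriminant:
  Δ = trace² - 4·det = 256 - 120 = 136.
Step 3 — eigenvalues:
  λ = (trace ± √Δ)/2 = (16 ± 11.6619)/2,
  λ_1 = 13.831,  λ_2 = 2.169.

Step 4 — unit eigenvector for λ_1: solve (Sigma - λ_1 I)v = 0. First row:
  (3 - 13.831)·v_x + (3)·v_y = 0, i.e. (-10.831)·v_x + (3)·v_y = 0,
  so v ∝ (b, λ_1 - a) = (3, 10.831) = u.
  ||u|| = √((3)² + (10.831)²) = √(126.3095) ≈ 11.2388,
  v_1 = u/||u|| ≈ (0.2669, 0.9637) (||v_1|| = 1).

λ_1 = 13.831,  λ_2 = 2.169;  v_1 ≈ (0.2669, 0.9637)


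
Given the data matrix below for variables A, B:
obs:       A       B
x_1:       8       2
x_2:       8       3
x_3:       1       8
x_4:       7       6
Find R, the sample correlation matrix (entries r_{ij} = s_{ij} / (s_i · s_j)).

Step 1 — column means:
  mean(A) = (8 + 8 + 1 + 7) / 4 = 24/4 = 6
  mean(B) = (2 + 3 + 8 + 6) / 4 = 19/4 = 4.75

Step 2 — sample variances and covariances s[i,j] = (1/(n-1)) · Σ_k (x_{k,i} - mean_i) · (x_{k,j} - mean_j), with n-1 = 3:
  s[A,A] = ((2)·(2) + (2)·(2) + (-5)·(-5) + (1)·(1)) / 3 = 34/3 = 11.3333
  s[A,B] = ((2)·(-2.75) + (2)·(-1.75) + (-5)·(3.25) + (1)·(1.25)) / 3 = -24/3 = -8
  s[B,B] = ((-2.75)·(-2.75) + (-1.75)·(-1.75) + (3.25)·(3.25) + (1.25)·(1.25)) / 3 = 22.75/3 = 7.5833
  Sample standard deviations s_i = √(s[i,i]):
  s(A) = √(11.3333) = 3.3665
  s(B) = √(7.5833) = 2.7538

Step 3 — r_{ij} = s_{ij} / (s_i · s_j):
  r[A,A] = 1 (diagonal).
  r[A,B] = -8 / (3.3665 · 2.7538) = -8 / 9.2706 = -0.8629
  r[B,B] = 1 (diagonal).

R is symmetric with unit diagonal. Assembling:

R = [[1, -0.8629],
 [-0.8629, 1]]


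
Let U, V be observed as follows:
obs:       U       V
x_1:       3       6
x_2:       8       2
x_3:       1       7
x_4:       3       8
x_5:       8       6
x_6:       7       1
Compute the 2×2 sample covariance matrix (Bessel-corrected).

Step 1 — column means:
  mean(U) = (3 + 8 + 1 + 3 + 8 + 7) / 6 = 30/6 = 5
  mean(V) = (6 + 2 + 7 + 8 + 6 + 1) / 6 = 30/6 = 5

Step 2 — sample covariance S[i,j] = (1/(n-1)) · Σ_k (x_{k,i} - mean_i) · (x_{k,j} - mean_j), with n-1 = 5.
  S[U,U] = ((-2)·(-2) + (3)·(3) + (-4)·(-4) + (-2)·(-2) + (3)·(3) + (2)·(2)) / 5 = 46/5 = 9.2
  S[U,V] = ((-2)·(1) + (3)·(-3) + (-4)·(2) + (-2)·(3) + (3)·(1) + (2)·(-4)) / 5 = -30/5 = -6
  S[V,V] = ((1)·(1) + (-3)·(-3) + (2)·(2) + (3)·(3) + (1)·(1) + (-4)·(-4)) / 5 = 40/5 = 8

S is symmetric (S[j,i] = S[i,j]). Assembling:

S = [[9.2, -6],
 [-6, 8]]


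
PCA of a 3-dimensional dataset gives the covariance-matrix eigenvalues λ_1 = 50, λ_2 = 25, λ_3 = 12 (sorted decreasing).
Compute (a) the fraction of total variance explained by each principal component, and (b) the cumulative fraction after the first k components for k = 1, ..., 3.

Step 1 — total variance = trace(Sigma) = Σ λ_i = 50 + 25 + 12 = 87.

Step 2 — fraction explained by component i = λ_i / Σ λ:
  PC1: 50/87 = 0.5747
  PC2: 25/87 = 0.2874
  PC3: 12/87 = 0.1379

Step 3 — cumulative fraction after k components = (λ_1 + ... + λ_k) / Σ λ:
  k = 1: 50/87 = 0.5747
  k = 2: (50 + 25)/87 = 75/87 = 0.8621
  k = 3: (50 + 25 + 12)/87 = 87/87 = 1

Summary (fraction, with percent):

explained: PC1 0.5747 (57.47%), PC2 0.2874 (28.74%), PC3 0.1379 (13.79%);  cumulative: 0.5747, 0.8621, 1


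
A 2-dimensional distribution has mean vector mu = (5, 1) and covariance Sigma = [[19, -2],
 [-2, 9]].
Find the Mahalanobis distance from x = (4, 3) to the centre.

Step 1 — centre the observation: (x - mu) = (-1, 2).

Step 2 — invert Sigma. det(Sigma) = 19·9 - (-2)² = 167.
  Sigma^{-1} = (1/det) · [[d, -b], [-b, a]] = [[0.0539, 0.012],
 [0.012, 0.1138]].

Step 3 — form the quadratic (x - mu)^T · Sigma^{-1} · (x - mu):
  Sigma^{-1} · (x - mu) = (-0.0299, 0.2156).
  (x - mu)^T · [Sigma^{-1} · (x - mu)] = (-1)·(-0.0299) + (2)·(0.2156) = 0.4611.

Step 4 — take square root: d = √(0.4611) ≈ 0.679.

d(x, mu) = √(0.4611) ≈ 0.679


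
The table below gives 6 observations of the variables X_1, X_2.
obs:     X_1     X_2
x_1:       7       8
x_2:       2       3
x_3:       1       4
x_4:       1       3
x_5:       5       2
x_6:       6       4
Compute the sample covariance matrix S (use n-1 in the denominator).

Step 1 — column means:
  mean(X_1) = (7 + 2 + 1 + 1 + 5 + 6) / 6 = 22/6 = 3.6667
  mean(X_2) = (8 + 3 + 4 + 3 + 2 + 4) / 6 = 24/6 = 4

Step 2 — sample covariance S[i,j] = (1/(n-1)) · Σ_k (x_{k,i} - mean_i) · (x_{k,j} - mean_j), with n-1 = 5.
  S[X_1,X_1] = ((3.3333)·(3.3333) + (-1.6667)·(-1.6667) + (-2.6667)·(-2.6667) + (-2.6667)·(-2.6667) + (1.3333)·(1.3333) + (2.3333)·(2.3333)) / 5 = 35.3333/5 = 7.0667
  S[X_1,X_2] = ((3.3333)·(4) + (-1.6667)·(-1) + (-2.6667)·(0) + (-2.6667)·(-1) + (1.3333)·(-2) + (2.3333)·(0)) / 5 = 15/5 = 3
  S[X_2,X_2] = ((4)·(4) + (-1)·(-1) + (0)·(0) + (-1)·(-1) + (-2)·(-2) + (0)·(0)) / 5 = 22/5 = 4.4

S is symmetric (S[j,i] = S[i,j]). Assembling:

S = [[7.0667, 3],
 [3, 4.4]]


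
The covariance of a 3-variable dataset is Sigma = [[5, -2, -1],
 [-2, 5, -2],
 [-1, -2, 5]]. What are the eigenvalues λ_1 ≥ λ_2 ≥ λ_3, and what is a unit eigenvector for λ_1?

Step 1 — characteristic polynomial p(λ) = det(λI - Sigma) = λ³ - tr·λ² + c_1·λ - det, where tr = trace, c_1 = sum of the principal 2×2 minors, det = det(Sigma):
  tr = 5 + 5 + 5 = 15,
  c_1 = (5·5 - (-2)²) + (5·5 - (-1)²) + (5·5 - (-2)²) = 21 + 24 + 21 = 66,
  det = 5·(5·5 - (-2)²) - (-2)·((-2)·5 - (-2)·(-1)) + (-1)·((-2)·(-2) - 5·(-1)) = 5·(21) - (-2)·(-12) + (-1)·(9) = 72.
  So p(λ) = λ³ - 15λ² + 66λ - 72.
Step 2 — look for an integer root (rational root theorem: any rational root is an integer divisor of 72). Testing λ = 6:
  p(6) = 216 - 540 + 396 - 72 = 0  ✓
  Dividing out (λ - 6): p(λ) = (λ - 6)(λ² - 9λ + 12).
Step 3 — remaining eigenvalues from the quadratic λ² - 9λ + 12 = 0:
  Δ = 9² - 4·12 = 81 - 48 = 33,  λ = (9 ± √33)/2 = (9 ± 5.7446)/2 ≈ 7.3723 or 1.6277.
  Sorted: λ_1 = 7.3723,  λ_2 = 6,  λ_3 = 1.6277  (check: sum = 15 = tr ✓).

Step 4 — unit eigenvector for λ_1 ≈ 7.3723: v spans the null space of (Sigma - λ_1 I), whose rows are
  r_1 = (-2.3723, -2, -1),  r_2 = (-2, -2.3723, -2),  r_3 = (-1, -2, -2.3723).
  v is orthogonal to every row, so take v ∝ r_1 × r_2 = ((-2)·(-2) - (-1)·(-2.3723), (-1)·(-2) - (-2.3723)·(-2), (-2.3723)·(-2.3723) - (-2)·(-2)) ≈ (1.6277, -2.7446, 1.6277).
  Let u = (1.6277, -2.7446, 1.6277).
  ||u|| = √((1.6277)² + (-2.7446)² + (1.6277)²) = √(12.8316) ≈ 3.5821,  v_1 = u/||u|| ≈ (0.4544, -0.7662, 0.4544) (||v_1|| = 1).

λ_1 = 7.3723,  λ_2 = 6,  λ_3 = 1.6277;  v_1 ≈ (0.4544, -0.7662, 0.4544)


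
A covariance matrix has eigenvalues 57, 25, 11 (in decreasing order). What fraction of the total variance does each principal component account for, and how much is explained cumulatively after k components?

Step 1 — total variance = trace(Sigma) = Σ λ_i = 57 + 25 + 11 = 93.

Step 2 — fraction explained by component i = λ_i / Σ λ:
  PC1: 57/93 = 0.6129
  PC2: 25/93 = 0.2688
  PC3: 11/93 = 0.1183

Step 3 — cumulative fraction after k components = (λ_1 + ... + λ_k) / Σ λ:
  k = 1: 57/93 = 0.6129
  k = 2: (57 + 25)/93 = 82/93 = 0.8817
  k = 3: (57 + 25 + 11)/93 = 93/93 = 1

Summary (fraction, with percent):

explained: PC1 0.6129 (61.29%), PC2 0.2688 (26.88%), PC3 0.1183 (11.83%);  cumulative: 0.6129, 0.8817, 1


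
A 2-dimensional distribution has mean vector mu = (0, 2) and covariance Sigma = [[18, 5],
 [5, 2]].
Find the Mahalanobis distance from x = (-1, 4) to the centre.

Step 1 — centre the observation: (x - mu) = (-1, 2).

Step 2 — invert Sigma. det(Sigma) = 18·2 - (5)² = 11.
  Sigma^{-1} = (1/det) · [[d, -b], [-b, a]] = [[0.1818, -0.4545],
 [-0.4545, 1.6364]].

Step 3 — form the quadratic (x - mu)^T · Sigma^{-1} · (x - mu):
  Sigma^{-1} · (x - mu) = (-1.0909, 3.7273).
  (x - mu)^T · [Sigma^{-1} · (x - mu)] = (-1)·(-1.0909) + (2)·(3.7273) = 8.5455.

Step 4 — take square root: d = √(8.5455) ≈ 2.9233.

d(x, mu) = √(8.5455) ≈ 2.9233


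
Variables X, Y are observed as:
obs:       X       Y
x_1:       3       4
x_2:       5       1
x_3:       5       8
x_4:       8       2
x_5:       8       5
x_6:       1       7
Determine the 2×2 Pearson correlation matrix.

Step 1 — column means:
  mean(X) = (3 + 5 + 5 + 8 + 8 + 1) / 6 = 30/6 = 5
  mean(Y) = (4 + 1 + 8 + 2 + 5 + 7) / 6 = 27/6 = 4.5

Step 2 — sample variances and covariances s[i,j] = (1/(n-1)) · Σ_k (x_{k,i} - mean_i) · (x_{k,j} - mean_j), with n-1 = 5:
  s[X,X] = ((-2)·(-2) + (0)·(0) + (0)·(0) + (3)·(3) + (3)·(3) + (-4)·(-4)) / 5 = 38/5 = 7.6
  s[X,Y] = ((-2)·(-0.5) + (0)·(-3.5) + (0)·(3.5) + (3)·(-2.5) + (3)·(0.5) + (-4)·(2.5)) / 5 = -15/5 = -3
  s[Y,Y] = ((-0.5)·(-0.5) + (-3.5)·(-3.5) + (3.5)·(3.5) + (-2.5)·(-2.5) + (0.5)·(0.5) + (2.5)·(2.5)) / 5 = 37.5/5 = 7.5
  Sample standard deviations s_i = √(s[i,i]):
  s(X) = √(7.6) = 2.7568
  s(Y) = √(7.5) = 2.7386

Step 3 — r_{ij} = s_{ij} / (s_i · s_j):
  r[X,X] = 1 (diagonal).
  r[X,Y] = -3 / (2.7568 · 2.7386) = -3 / 7.5498 = -0.3974
  r[Y,Y] = 1 (diagonal).

R is symmetric with unit diagonal. Assembling:

R = [[1, -0.3974],
 [-0.3974, 1]]


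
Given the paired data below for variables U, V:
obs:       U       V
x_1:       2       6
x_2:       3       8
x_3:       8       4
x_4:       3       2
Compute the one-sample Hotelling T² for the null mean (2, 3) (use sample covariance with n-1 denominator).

Step 1 — sample mean vector:
  mean(U) = (2 + 3 + 8 + 3) / 4 = 16/4 = 4
  mean(V) = (6 + 8 + 4 + 2) / 4 = 20/4 = 5
  x̄ = (4, 5),  deviation x̄ - mu_0 = (4, 5) - (2, 3) = (2, 2).

Step 2 — sample covariance matrix, S[i,j] = (1/(n-1)) · Σ_k (x_{k,i} - mean_i) · (x_{k,j} - mean_j), divisor n-1 = 3:
  S[U,U] = ((-2)·(-2) + (-1)·(-1) + (4)·(4) + (-1)·(-1)) / 3 = 22/3 = 7.3333
  S[U,V] = ((-2)·(1) + (-1)·(3) + (4)·(-1) + (-1)·(-3)) / 3 = -6/3 = -2
  S[V,V] = ((1)·(1) + (3)·(3) + (-1)·(-1) + (-3)·(-3)) / 3 = 20/3 = 6.6667
  S = [[7.3333, -2],
 [-2, 6.6667]].

Step 3 — invert S. det(S) = 7.3333·6.6667 - (-2)² = 44.8889.
  S^{-1} = (1/det) · [[d, -b], [-b, a]] = [[0.1485, 0.0446],
 [0.0446, 0.1634]].

Step 4 — quadratic form (x̄ - mu_0)^T · S^{-1} · (x̄ - mu_0):
  S^{-1} · (x̄ - mu_0) = (0.3861, 0.4158),
  (x̄ - mu_0)^T · [...] = (2)·(0.3861) + (2)·(0.4158) = 1.604.

Step 5 — scale by n: T² = 4 · 1.604 = 6.4158.

T² ≈ 6.4158


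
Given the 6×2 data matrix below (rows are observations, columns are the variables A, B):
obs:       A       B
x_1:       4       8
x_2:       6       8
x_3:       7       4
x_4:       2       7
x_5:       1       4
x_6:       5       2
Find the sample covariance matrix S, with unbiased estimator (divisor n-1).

Step 1 — column means:
  mean(A) = (4 + 6 + 7 + 2 + 1 + 5) / 6 = 25/6 = 4.1667
  mean(B) = (8 + 8 + 4 + 7 + 4 + 2) / 6 = 33/6 = 5.5

Step 2 — sample covariance S[i,j] = (1/(n-1)) · Σ_k (x_{k,i} - mean_i) · (x_{k,j} - mean_j), with n-1 = 5.
  S[A,A] = ((-0.1667)·(-0.1667) + (1.8333)·(1.8333) + (2.8333)·(2.8333) + (-2.1667)·(-2.1667) + (-3.1667)·(-3.1667) + (0.8333)·(0.8333)) / 5 = 26.8333/5 = 5.3667
  S[A,B] = ((-0.1667)·(2.5) + (1.8333)·(2.5) + (2.8333)·(-1.5) + (-2.1667)·(1.5) + (-3.1667)·(-1.5) + (0.8333)·(-3.5)) / 5 = -1.5/5 = -0.3
  S[B,B] = ((2.5)·(2.5) + (2.5)·(2.5) + (-1.5)·(-1.5) + (1.5)·(1.5) + (-1.5)·(-1.5) + (-3.5)·(-3.5)) / 5 = 31.5/5 = 6.3

S is symmetric (S[j,i] = S[i,j]). Assembling:

S = [[5.3667, -0.3],
 [-0.3, 6.3]]


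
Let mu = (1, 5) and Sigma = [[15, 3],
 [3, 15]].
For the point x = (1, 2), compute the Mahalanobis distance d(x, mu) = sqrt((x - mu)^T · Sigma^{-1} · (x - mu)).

Step 1 — centre the observation: (x - mu) = (0, -3).

Step 2 — invert Sigma. det(Sigma) = 15·15 - (3)² = 216.
  Sigma^{-1} = (1/det) · [[d, -b], [-b, a]] = [[0.0694, -0.0139],
 [-0.0139, 0.0694]].

Step 3 — form the quadratic (x - mu)^T · Sigma^{-1} · (x - mu):
  Sigma^{-1} · (x - mu) = (0.0417, -0.2083).
  (x - mu)^T · [Sigma^{-1} · (x - mu)] = (0)·(0.0417) + (-3)·(-0.2083) = 0.625.

Step 4 — take square root: d = √(0.625) ≈ 0.7906.

d(x, mu) = √(0.625) ≈ 0.7906


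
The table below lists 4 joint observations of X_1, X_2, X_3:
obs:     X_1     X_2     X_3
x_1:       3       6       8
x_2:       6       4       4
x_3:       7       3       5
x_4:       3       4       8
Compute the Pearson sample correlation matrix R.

Step 1 — column means:
  mean(X_1) = (3 + 6 + 7 + 3) / 4 = 19/4 = 4.75
  mean(X_2) = (6 + 4 + 3 + 4) / 4 = 17/4 = 4.25
  mean(X_3) = (8 + 4 + 5 + 8) / 4 = 25/4 = 6.25

Step 2 — sample variances and covariances s[i,j] = (1/(n-1)) · Σ_k (x_{k,i} - mean_i) · (x_{k,j} - mean_j), with n-1 = 3:
  s[X_1,X_1] = ((-1.75)·(-1.75) + (1.25)·(1.25) + (2.25)·(2.25) + (-1.75)·(-1.75)) / 3 = 12.75/3 = 4.25
  s[X_1,X_2] = ((-1.75)·(1.75) + (1.25)·(-0.25) + (2.25)·(-1.25) + (-1.75)·(-0.25)) / 3 = -5.75/3 = -1.9167
  s[X_1,X_3] = ((-1.75)·(1.75) + (1.25)·(-2.25) + (2.25)·(-1.25) + (-1.75)·(1.75)) / 3 = -11.75/3 = -3.9167
  s[X_2,X_2] = ((1.75)·(1.75) + (-0.25)·(-0.25) + (-1.25)·(-1.25) + (-0.25)·(-0.25)) / 3 = 4.75/3 = 1.5833
  s[X_2,X_3] = ((1.75)·(1.75) + (-0.25)·(-2.25) + (-1.25)·(-1.25) + (-0.25)·(1.75)) / 3 = 4.75/3 = 1.5833
  s[X_3,X_3] = ((1.75)·(1.75) + (-2.25)·(-2.25) + (-1.25)·(-1.25) + (1.75)·(1.75)) / 3 = 12.75/3 = 4.25
  Sample standard deviations s_i = √(s[i,i]):
  s(X_1) = √(4.25) = 2.0616
  s(X_2) = √(1.5833) = 1.2583
  s(X_3) = √(4.25) = 2.0616

Step 3 — r_{ij} = s_{ij} / (s_i · s_j):
  r[X_1,X_1] = 1 (diagonal).
  r[X_1,X_2] = -1.9167 / (2.0616 · 1.2583) = -1.9167 / 2.5941 = -0.7389
  r[X_1,X_3] = -3.9167 / (2.0616 · 2.0616) = -3.9167 / 4.25 = -0.9216
  r[X_2,X_2] = 1 (diagonal).
  r[X_2,X_3] = 1.5833 / (1.2583 · 2.0616) = 1.5833 / 2.5941 = 0.6104
  r[X_3,X_3] = 1 (diagonal).

R is symmetric with unit diagonal. Assembling:

R = [[1, -0.7389, -0.9216],
 [-0.7389, 1, 0.6104],
 [-0.9216, 0.6104, 1]]


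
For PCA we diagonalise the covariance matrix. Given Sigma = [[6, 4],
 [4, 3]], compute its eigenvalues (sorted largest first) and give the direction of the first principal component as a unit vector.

Step 1 — characteristic polynomial of 2×2 Sigma:
  det(Sigma - λI) = λ² - trace · λ + det = 0.
  trace = 6 + 3 = 9, det = 6·3 - (4)² = 2.
Step 2 — discriminant:
  Δ = trace² - 4·det = 81 - 8 = 73.
Step 3 — eigenvalues:
  λ = (trace ± √Δ)/2 = (9 ± 8.544)/2,
  λ_1 = 8.772,  λ_2 = 0.228.

Step 4 — unit eigenvector for λ_1: solve (Sigma - λ_1 I)v = 0. First row:
  (6 - 8.772)·v_x + (4)·v_y = 0, i.e. (-2.772)·v_x + (4)·v_y = 0,
  so v ∝ (b, λ_1 - a) = (4, 2.772) = u.
  ||u|| = √((4)² + (2.772)²) = √(23.684) ≈ 4.8666,
  v_1 = u/||u|| ≈ (0.8219, 0.5696) (||v_1|| = 1).

λ_1 = 8.772,  λ_2 = 0.228;  v_1 ≈ (0.8219, 0.5696)


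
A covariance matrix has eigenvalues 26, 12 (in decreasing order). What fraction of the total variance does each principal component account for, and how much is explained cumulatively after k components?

Step 1 — total variance = trace(Sigma) = Σ λ_i = 26 + 12 = 38.

Step 2 — fraction explained by component i = λ_i / Σ λ:
  PC1: 26/38 = 0.6842
  PC2: 12/38 = 0.3158

Step 3 — cumulative fraction after k components = (λ_1 + ... + λ_k) / Σ λ:
  k = 1: 26/38 = 0.6842
  k = 2: (26 + 12)/38 = 38/38 = 1

Summary (fraction, with percent):

explained: PC1 0.6842 (68.42%), PC2 0.3158 (31.58%);  cumulative: 0.6842, 1


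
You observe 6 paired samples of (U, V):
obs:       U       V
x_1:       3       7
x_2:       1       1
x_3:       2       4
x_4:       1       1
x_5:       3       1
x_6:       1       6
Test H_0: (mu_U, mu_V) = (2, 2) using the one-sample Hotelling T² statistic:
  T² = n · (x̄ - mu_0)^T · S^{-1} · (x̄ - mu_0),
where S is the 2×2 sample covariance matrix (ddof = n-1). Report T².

Step 1 — sample mean vector:
  mean(U) = (3 + 1 + 2 + 1 + 3 + 1) / 6 = 11/6 = 1.8333
  mean(V) = (7 + 1 + 4 + 1 + 1 + 6) / 6 = 20/6 = 3.3333
  x̄ = (1.8333, 3.3333),  deviation x̄ - mu_0 = (1.8333, 3.3333) - (2, 2) = (-0.1667, 1.3333).

Step 2 — sample covariance matrix, S[i,j] = (1/(n-1)) · Σ_k (x_{k,i} - mean_i) · (x_{k,j} - mean_j), divisor n-1 = 5:
  S[U,U] = ((1.1667)·(1.1667) + (-0.8333)·(-0.8333) + (0.1667)·(0.1667) + (-0.8333)·(-0.8333) + (1.1667)·(1.1667) + (-0.8333)·(-0.8333)) / 5 = 4.8333/5 = 0.9667
  S[U,V] = ((1.1667)·(3.6667) + (-0.8333)·(-2.3333) + (0.1667)·(0.6667) + (-0.8333)·(-2.3333) + (1.1667)·(-2.3333) + (-0.8333)·(2.6667)) / 5 = 3.3333/5 = 0.6667
  S[V,V] = ((3.6667)·(3.6667) + (-2.3333)·(-2.3333) + (0.6667)·(0.6667) + (-2.3333)·(-2.3333) + (-2.3333)·(-2.3333) + (2.6667)·(2.6667)) / 5 = 37.3333/5 = 7.4667
  S = [[0.9667, 0.6667],
 [0.6667, 7.4667]].

Step 3 — invert S. det(S) = 0.9667·7.4667 - (0.6667)² = 6.7733.
  S^{-1} = (1/det) · [[d, -b], [-b, a]] = [[1.1024, -0.0984],
 [-0.0984, 0.1427]].

Step 4 — quadratic form (x̄ - mu_0)^T · S^{-1} · (x̄ - mu_0):
  S^{-1} · (x̄ - mu_0) = (-0.315, 0.2067),
  (x̄ - mu_0)^T · [...] = (-0.1667)·(-0.315) + (1.3333)·(0.2067) = 0.3281.

Step 5 — scale by n: T² = 6 · 0.3281 = 1.9685.

T² ≈ 1.9685


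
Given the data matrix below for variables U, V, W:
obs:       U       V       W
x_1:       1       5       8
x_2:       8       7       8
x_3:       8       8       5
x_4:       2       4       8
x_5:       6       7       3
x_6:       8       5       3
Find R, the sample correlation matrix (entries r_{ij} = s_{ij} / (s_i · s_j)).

Step 1 — column means:
  mean(U) = (1 + 8 + 8 + 2 + 6 + 8) / 6 = 33/6 = 5.5
  mean(V) = (5 + 7 + 8 + 4 + 7 + 5) / 6 = 36/6 = 6
  mean(W) = (8 + 8 + 5 + 8 + 3 + 3) / 6 = 35/6 = 5.8333

Step 2 — sample variances and covariances s[i,j] = (1/(n-1)) · Σ_k (x_{k,i} - mean_i) · (x_{k,j} - mean_j), with n-1 = 5:
  s[U,U] = ((-4.5)·(-4.5) + (2.5)·(2.5) + (2.5)·(2.5) + (-3.5)·(-3.5) + (0.5)·(0.5) + (2.5)·(2.5)) / 5 = 51.5/5 = 10.3
  s[U,V] = ((-4.5)·(-1) + (2.5)·(1) + (2.5)·(2) + (-3.5)·(-2) + (0.5)·(1) + (2.5)·(-1)) / 5 = 17/5 = 3.4
  s[U,W] = ((-4.5)·(2.1667) + (2.5)·(2.1667) + (2.5)·(-0.8333) + (-3.5)·(2.1667) + (0.5)·(-2.8333) + (2.5)·(-2.8333)) / 5 = -22.5/5 = -4.5
  s[V,V] = ((-1)·(-1) + (1)·(1) + (2)·(2) + (-2)·(-2) + (1)·(1) + (-1)·(-1)) / 5 = 12/5 = 2.4
  s[V,W] = ((-1)·(2.1667) + (1)·(2.1667) + (2)·(-0.8333) + (-2)·(2.1667) + (1)·(-2.8333) + (-1)·(-2.8333)) / 5 = -6/5 = -1.2
  s[W,W] = ((2.1667)·(2.1667) + (2.1667)·(2.1667) + (-0.8333)·(-0.8333) + (2.1667)·(2.1667) + (-2.8333)·(-2.8333) + (-2.8333)·(-2.8333)) / 5 = 30.8333/5 = 6.1667
  Sample standard deviations s_i = √(s[i,i]):
  s(U) = √(10.3) = 3.2094
  s(V) = √(2.4) = 1.5492
  s(W) = √(6.1667) = 2.4833

Step 3 — r_{ij} = s_{ij} / (s_i · s_j):
  r[U,U] = 1 (diagonal).
  r[U,V] = 3.4 / (3.2094 · 1.5492) = 3.4 / 4.9719 = 0.6838
  r[U,W] = -4.5 / (3.2094 · 2.4833) = -4.5 / 7.9697 = -0.5646
  r[V,V] = 1 (diagonal).
  r[V,W] = -1.2 / (1.5492 · 2.4833) = -1.2 / 3.8471 = -0.3119
  r[W,W] = 1 (diagonal).

R is symmetric with unit diagonal. Assembling:

R = [[1, 0.6838, -0.5646],
 [0.6838, 1, -0.3119],
 [-0.5646, -0.3119, 1]]


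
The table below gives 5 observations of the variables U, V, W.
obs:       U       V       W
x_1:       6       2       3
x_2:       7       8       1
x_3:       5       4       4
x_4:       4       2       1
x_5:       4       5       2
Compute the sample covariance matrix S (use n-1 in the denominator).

Step 1 — column means:
  mean(U) = (6 + 7 + 5 + 4 + 4) / 5 = 26/5 = 5.2
  mean(V) = (2 + 8 + 4 + 2 + 5) / 5 = 21/5 = 4.2
  mean(W) = (3 + 1 + 4 + 1 + 2) / 5 = 11/5 = 2.2

Step 2 — sample covariance S[i,j] = (1/(n-1)) · Σ_k (x_{k,i} - mean_i) · (x_{k,j} - mean_j), with n-1 = 4.
  S[U,U] = ((0.8)·(0.8) + (1.8)·(1.8) + (-0.2)·(-0.2) + (-1.2)·(-1.2) + (-1.2)·(-1.2)) / 4 = 6.8/4 = 1.7
  S[U,V] = ((0.8)·(-2.2) + (1.8)·(3.8) + (-0.2)·(-0.2) + (-1.2)·(-2.2) + (-1.2)·(0.8)) / 4 = 6.8/4 = 1.7
  S[U,W] = ((0.8)·(0.8) + (1.8)·(-1.2) + (-0.2)·(1.8) + (-1.2)·(-1.2) + (-1.2)·(-0.2)) / 4 = -0.2/4 = -0.05
  S[V,V] = ((-2.2)·(-2.2) + (3.8)·(3.8) + (-0.2)·(-0.2) + (-2.2)·(-2.2) + (0.8)·(0.8)) / 4 = 24.8/4 = 6.2
  S[V,W] = ((-2.2)·(0.8) + (3.8)·(-1.2) + (-0.2)·(1.8) + (-2.2)·(-1.2) + (0.8)·(-0.2)) / 4 = -4.2/4 = -1.05
  S[W,W] = ((0.8)·(0.8) + (-1.2)·(-1.2) + (1.8)·(1.8) + (-1.2)·(-1.2) + (-0.2)·(-0.2)) / 4 = 6.8/4 = 1.7

S is symmetric (S[j,i] = S[i,j]). Assembling:

S = [[1.7, 1.7, -0.05],
 [1.7, 6.2, -1.05],
 [-0.05, -1.05, 1.7]]


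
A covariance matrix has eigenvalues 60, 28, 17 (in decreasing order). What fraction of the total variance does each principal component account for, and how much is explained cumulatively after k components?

Step 1 — total variance = trace(Sigma) = Σ λ_i = 60 + 28 + 17 = 105.

Step 2 — fraction explained by component i = λ_i / Σ λ:
  PC1: 60/105 = 0.5714
  PC2: 28/105 = 0.2667
  PC3: 17/105 = 0.1619

Step 3 — cumulative fraction after k components = (λ_1 + ... + λ_k) / Σ λ:
  k = 1: 60/105 = 0.5714
  k = 2: (60 + 28)/105 = 88/105 = 0.8381
  k = 3: (60 + 28 + 17)/105 = 105/105 = 1

Summary (fraction, with percent):

explained: PC1 0.5714 (57.14%), PC2 0.2667 (26.67%), PC3 0.1619 (16.19%);  cumulative: 0.5714, 0.8381, 1


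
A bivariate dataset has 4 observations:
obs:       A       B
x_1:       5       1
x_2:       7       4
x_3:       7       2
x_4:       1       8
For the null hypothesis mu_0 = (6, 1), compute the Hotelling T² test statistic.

Step 1 — sample mean vector:
  mean(A) = (5 + 7 + 7 + 1) / 4 = 20/4 = 5
  mean(B) = (1 + 4 + 2 + 8) / 4 = 15/4 = 3.75
  x̄ = (5, 3.75),  deviation x̄ - mu_0 = (5, 3.75) - (6, 1) = (-1, 2.75).

Step 2 — sample covariance matrix, S[i,j] = (1/(n-1)) · Σ_k (x_{k,i} - mean_i) · (x_{k,j} - mean_j), divisor n-1 = 3:
  S[A,A] = ((0)·(0) + (2)·(2) + (2)·(2) + (-4)·(-4)) / 3 = 24/3 = 8
  S[A,B] = ((0)·(-2.75) + (2)·(0.25) + (2)·(-1.75) + (-4)·(4.25)) / 3 = -20/3 = -6.6667
  S[B,B] = ((-2.75)·(-2.75) + (0.25)·(0.25) + (-1.75)·(-1.75) + (4.25)·(4.25)) / 3 = 28.75/3 = 9.5833
  S = [[8, -6.6667],
 [-6.6667, 9.5833]].

Step 3 — invert S. det(S) = 8·9.5833 - (-6.6667)² = 32.2222.
  S^{-1} = (1/det) · [[d, -b], [-b, a]] = [[0.2974, 0.2069],
 [0.2069, 0.2483]].

Step 4 — quadratic form (x̄ - mu_0)^T · S^{-1} · (x̄ - mu_0):
  S^{-1} · (x̄ - mu_0) = (0.2716, 0.4759),
  (x̄ - mu_0)^T · [...] = (-1)·(0.2716) + (2.75)·(0.4759) = 1.0371.

Step 5 — scale by n: T² = 4 · 1.0371 = 4.1483.

T² ≈ 4.1483


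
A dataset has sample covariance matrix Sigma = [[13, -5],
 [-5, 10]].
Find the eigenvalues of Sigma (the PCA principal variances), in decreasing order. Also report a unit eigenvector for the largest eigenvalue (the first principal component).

Step 1 — characteristic polynomial of 2×2 Sigma:
  det(Sigma - λI) = λ² - trace · λ + det = 0.
  trace = 13 + 10 = 23, det = 13·10 - (-5)² = 105.
Step 2 — discriminant:
  Δ = trace² - 4·det = 529 - 420 = 109.
Step 3 — eigenvalues:
  λ = (trace ± √Δ)/2 = (23 ± 10.4403)/2,
  λ_1 = 16.7202,  λ_2 = 6.2798.

Step 4 — unit eigenvector for λ_1: solve (Sigma - λ_1 I)v = 0. First row:
  (13 - 16.7202)·v_x + (-5)·v_y = 0, i.e. (-3.7202)·v_x + (-5)·v_y = 0,
  so v ∝ (b, λ_1 - a) = (-5, 3.7202); multiply by -1 so the first entry is positive: u = (5, -3.7202).
  ||u|| = √((5)² + (-3.7202)²) = √(38.8395) ≈ 6.2321,
  v_1 = u/||u|| ≈ (0.8023, -0.5969) (||v_1|| = 1).

λ_1 = 16.7202,  λ_2 = 6.2798;  v_1 ≈ (0.8023, -0.5969)


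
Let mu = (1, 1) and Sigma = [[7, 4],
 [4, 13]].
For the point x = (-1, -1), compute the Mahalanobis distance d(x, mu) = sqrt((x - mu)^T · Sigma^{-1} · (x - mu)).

Step 1 — centre the observation: (x - mu) = (-2, -2).

Step 2 — invert Sigma. det(Sigma) = 7·13 - (4)² = 75.
  Sigma^{-1} = (1/det) · [[d, -b], [-b, a]] = [[0.1733, -0.0533],
 [-0.0533, 0.0933]].

Step 3 — form the quadratic (x - mu)^T · Sigma^{-1} · (x - mu):
  Sigma^{-1} · (x - mu) = (-0.24, -0.08).
  (x - mu)^T · [Sigma^{-1} · (x - mu)] = (-2)·(-0.24) + (-2)·(-0.08) = 0.64.

Step 4 — take square root: d = √(0.64) ≈ 0.8.

d(x, mu) = √(0.64) ≈ 0.8


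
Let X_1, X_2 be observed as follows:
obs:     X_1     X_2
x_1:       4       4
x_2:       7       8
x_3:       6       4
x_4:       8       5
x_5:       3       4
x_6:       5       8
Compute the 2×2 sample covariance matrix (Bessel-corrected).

Step 1 — column means:
  mean(X_1) = (4 + 7 + 6 + 8 + 3 + 5) / 6 = 33/6 = 5.5
  mean(X_2) = (4 + 8 + 4 + 5 + 4 + 8) / 6 = 33/6 = 5.5

Step 2 — sample covariance S[i,j] = (1/(n-1)) · Σ_k (x_{k,i} - mean_i) · (x_{k,j} - mean_j), with n-1 = 5.
  S[X_1,X_1] = ((-1.5)·(-1.5) + (1.5)·(1.5) + (0.5)·(0.5) + (2.5)·(2.5) + (-2.5)·(-2.5) + (-0.5)·(-0.5)) / 5 = 17.5/5 = 3.5
  S[X_1,X_2] = ((-1.5)·(-1.5) + (1.5)·(2.5) + (0.5)·(-1.5) + (2.5)·(-0.5) + (-2.5)·(-1.5) + (-0.5)·(2.5)) / 5 = 6.5/5 = 1.3
  S[X_2,X_2] = ((-1.5)·(-1.5) + (2.5)·(2.5) + (-1.5)·(-1.5) + (-0.5)·(-0.5) + (-1.5)·(-1.5) + (2.5)·(2.5)) / 5 = 19.5/5 = 3.9

S is symmetric (S[j,i] = S[i,j]). Assembling:

S = [[3.5, 1.3],
 [1.3, 3.9]]


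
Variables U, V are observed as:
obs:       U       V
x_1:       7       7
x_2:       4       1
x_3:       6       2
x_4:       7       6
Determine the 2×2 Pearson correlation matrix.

Step 1 — column means:
  mean(U) = (7 + 4 + 6 + 7) / 4 = 24/4 = 6
  mean(V) = (7 + 1 + 2 + 6) / 4 = 16/4 = 4

Step 2 — sample variances and covariances s[i,j] = (1/(n-1)) · Σ_k (x_{k,i} - mean_i) · (x_{k,j} - mean_j), with n-1 = 3:
  s[U,U] = ((1)·(1) + (-2)·(-2) + (0)·(0) + (1)·(1)) / 3 = 6/3 = 2
  s[U,V] = ((1)·(3) + (-2)·(-3) + (0)·(-2) + (1)·(2)) / 3 = 11/3 = 3.6667
  s[V,V] = ((3)·(3) + (-3)·(-3) + (-2)·(-2) + (2)·(2)) / 3 = 26/3 = 8.6667
  Sample standard deviations s_i = √(s[i,i]):
  s(U) = √(2) = 1.4142
  s(V) = √(8.6667) = 2.9439

Step 3 — r_{ij} = s_{ij} / (s_i · s_j):
  r[U,U] = 1 (diagonal).
  r[U,V] = 3.6667 / (1.4142 · 2.9439) = 3.6667 / 4.1633 = 0.8807
  r[V,V] = 1 (diagonal).

R is symmetric with unit diagonal. Assembling:

R = [[1, 0.8807],
 [0.8807, 1]]


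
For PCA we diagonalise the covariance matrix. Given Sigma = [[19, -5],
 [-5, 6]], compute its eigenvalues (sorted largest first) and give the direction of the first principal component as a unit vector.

Step 1 — characteristic polynomial of 2×2 Sigma:
  det(Sigma - λI) = λ² - trace · λ + det = 0.
  trace = 19 + 6 = 25, det = 19·6 - (-5)² = 89.
Step 2 — discriminant:
  Δ = trace² - 4·det = 625 - 356 = 269.
Step 3 — eigenvalues:
  λ = (trace ± √Δ)/2 = (25 ± 16.4012)/2,
  λ_1 = 20.7006,  λ_2 = 4.2994.

Step 4 — unit eigenvector for λ_1: solve (Sigma - λ_1 I)v = 0. First row:
  (19 - 20.7006)·v_x + (-5)·v_y = 0, i.e. (-1.7006)·v_x + (-5)·v_y = 0,
  so v ∝ (b, λ_1 - a) = (-5, 1.7006); multiply by -1 so the first entry is positive: u = (5, -1.7006).
  ||u|| = √((5)² + (-1.7006)²) = √(27.8921) ≈ 5.2813,
  v_1 = u/||u|| ≈ (0.9467, -0.322) (||v_1|| = 1).

λ_1 = 20.7006,  λ_2 = 4.2994;  v_1 ≈ (0.9467, -0.322)


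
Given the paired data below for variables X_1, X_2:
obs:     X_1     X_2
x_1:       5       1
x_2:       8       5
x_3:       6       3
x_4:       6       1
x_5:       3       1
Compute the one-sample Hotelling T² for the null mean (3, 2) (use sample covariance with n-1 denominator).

Step 1 — sample mean vector:
  mean(X_1) = (5 + 8 + 6 + 6 + 3) / 5 = 28/5 = 5.6
  mean(X_2) = (1 + 5 + 3 + 1 + 1) / 5 = 11/5 = 2.2
  x̄ = (5.6, 2.2),  deviation x̄ - mu_0 = (5.6, 2.2) - (3, 2) = (2.6, 0.2).

Step 2 — sample covariance matrix, S[i,j] = (1/(n-1)) · Σ_k (x_{k,i} - mean_i) · (x_{k,j} - mean_j), divisor n-1 = 4:
  S[X_1,X_1] = ((-0.6)·(-0.6) + (2.4)·(2.4) + (0.4)·(0.4) + (0.4)·(0.4) + (-2.6)·(-2.6)) / 4 = 13.2/4 = 3.3
  S[X_1,X_2] = ((-0.6)·(-1.2) + (2.4)·(2.8) + (0.4)·(0.8) + (0.4)·(-1.2) + (-2.6)·(-1.2)) / 4 = 10.4/4 = 2.6
  S[X_2,X_2] = ((-1.2)·(-1.2) + (2.8)·(2.8) + (0.8)·(0.8) + (-1.2)·(-1.2) + (-1.2)·(-1.2)) / 4 = 12.8/4 = 3.2
  S = [[3.3, 2.6],
 [2.6, 3.2]].

Step 3 — invert S. det(S) = 3.3·3.2 - (2.6)² = 3.8.
  S^{-1} = (1/det) · [[d, -b], [-b, a]] = [[0.8421, -0.6842],
 [-0.6842, 0.8684]].

Step 4 — quadratic form (x̄ - mu_0)^T · S^{-1} · (x̄ - mu_0):
  S^{-1} · (x̄ - mu_0) = (2.0526, -1.6053),
  (x̄ - mu_0)^T · [...] = (2.6)·(2.0526) + (0.2)·(-1.6053) = 5.0158.

Step 5 — scale by n: T² = 5 · 5.0158 = 25.0789.

T² ≈ 25.0789


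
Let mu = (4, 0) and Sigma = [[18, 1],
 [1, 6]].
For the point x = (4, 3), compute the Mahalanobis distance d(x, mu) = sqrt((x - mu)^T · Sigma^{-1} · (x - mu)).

Step 1 — centre the observation: (x - mu) = (0, 3).

Step 2 — invert Sigma. det(Sigma) = 18·6 - (1)² = 107.
  Sigma^{-1} = (1/det) · [[d, -b], [-b, a]] = [[0.0561, -0.0093],
 [-0.0093, 0.1682]].

Step 3 — form the quadratic (x - mu)^T · Sigma^{-1} · (x - mu):
  Sigma^{-1} · (x - mu) = (-0.028, 0.5047).
  (x - mu)^T · [Sigma^{-1} · (x - mu)] = (0)·(-0.028) + (3)·(0.5047) = 1.514.

Step 4 — take square root: d = √(1.514) ≈ 1.2305.

d(x, mu) = √(1.514) ≈ 1.2305


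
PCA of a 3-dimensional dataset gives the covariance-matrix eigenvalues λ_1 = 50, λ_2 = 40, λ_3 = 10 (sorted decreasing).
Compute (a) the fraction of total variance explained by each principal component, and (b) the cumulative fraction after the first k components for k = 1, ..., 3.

Step 1 — total variance = trace(Sigma) = Σ λ_i = 50 + 40 + 10 = 100.

Step 2 — fraction explained by component i = λ_i / Σ λ:
  PC1: 50/100 = 0.5
  PC2: 40/100 = 0.4
  PC3: 10/100 = 0.1

Step 3 — cumulative fraction after k components = (λ_1 + ... + λ_k) / Σ λ:
  k = 1: 50/100 = 0.5
  k = 2: (50 + 40)/100 = 90/100 = 0.9
  k = 3: (50 + 40 + 10)/100 = 100/100 = 1

Summary (fraction, with percent):

explained: PC1 0.5 (50%), PC2 0.4 (40%), PC3 0.1 (10%);  cumulative: 0.5, 0.9, 1


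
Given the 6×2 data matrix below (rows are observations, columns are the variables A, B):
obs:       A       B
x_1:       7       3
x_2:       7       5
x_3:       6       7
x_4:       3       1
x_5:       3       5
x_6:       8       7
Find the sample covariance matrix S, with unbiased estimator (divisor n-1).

Step 1 — column means:
  mean(A) = (7 + 7 + 6 + 3 + 3 + 8) / 6 = 34/6 = 5.6667
  mean(B) = (3 + 5 + 7 + 1 + 5 + 7) / 6 = 28/6 = 4.6667

Step 2 — sample covariance S[i,j] = (1/(n-1)) · Σ_k (x_{k,i} - mean_i) · (x_{k,j} - mean_j), with n-1 = 5.
  S[A,A] = ((1.3333)·(1.3333) + (1.3333)·(1.3333) + (0.3333)·(0.3333) + (-2.6667)·(-2.6667) + (-2.6667)·(-2.6667) + (2.3333)·(2.3333)) / 5 = 23.3333/5 = 4.6667
  S[A,B] = ((1.3333)·(-1.6667) + (1.3333)·(0.3333) + (0.3333)·(2.3333) + (-2.6667)·(-3.6667) + (-2.6667)·(0.3333) + (2.3333)·(2.3333)) / 5 = 13.3333/5 = 2.6667
  S[B,B] = ((-1.6667)·(-1.6667) + (0.3333)·(0.3333) + (2.3333)·(2.3333) + (-3.6667)·(-3.6667) + (0.3333)·(0.3333) + (2.3333)·(2.3333)) / 5 = 27.3333/5 = 5.4667

S is symmetric (S[j,i] = S[i,j]). Assembling:

S = [[4.6667, 2.6667],
 [2.6667, 5.4667]]


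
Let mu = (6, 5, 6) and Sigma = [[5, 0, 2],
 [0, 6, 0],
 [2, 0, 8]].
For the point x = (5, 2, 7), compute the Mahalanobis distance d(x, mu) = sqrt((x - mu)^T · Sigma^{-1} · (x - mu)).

Step 1 — centre the observation: (x - mu) = (-1, -3, 1).

Step 2 — invert Sigma (cofactor / det for 3×3, or solve directly):
  Sigma^{-1} = [[0.2222, 0, -0.0556],
 [0, 0.1667, 0],
 [-0.0556, 0, 0.1389]].

Step 3 — form the quadratic (x - mu)^T · Sigma^{-1} · (x - mu):
  Sigma^{-1} · (x - mu) = (-0.2778, -0.5, 0.1944).
  (x - mu)^T · [Sigma^{-1} · (x - mu)] = (-1)·(-0.2778) + (-3)·(-0.5) + (1)·(0.1944) = 1.9722.

Step 4 — take square root: d = √(1.9722) ≈ 1.4044.

d(x, mu) = √(1.9722) ≈ 1.4044


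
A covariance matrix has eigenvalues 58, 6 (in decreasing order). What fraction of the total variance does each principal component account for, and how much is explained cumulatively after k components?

Step 1 — total variance = trace(Sigma) = Σ λ_i = 58 + 6 = 64.

Step 2 — fraction explained by component i = λ_i / Σ λ:
  PC1: 58/64 = 0.9062
  PC2: 6/64 = 0.0938

Step 3 — cumulative fraction after k components = (λ_1 + ... + λ_k) / Σ λ:
  k = 1: 58/64 = 0.9062
  k = 2: (58 + 6)/64 = 64/64 = 1

Summary (fraction, with percent):

explained: PC1 0.9062 (90.62%), PC2 0.0938 (9.38%);  cumulative: 0.9062, 1


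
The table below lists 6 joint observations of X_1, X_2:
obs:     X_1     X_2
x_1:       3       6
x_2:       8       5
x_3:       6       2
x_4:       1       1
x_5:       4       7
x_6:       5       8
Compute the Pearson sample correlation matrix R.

Step 1 — column means:
  mean(X_1) = (3 + 8 + 6 + 1 + 4 + 5) / 6 = 27/6 = 4.5
  mean(X_2) = (6 + 5 + 2 + 1 + 7 + 8) / 6 = 29/6 = 4.8333

Step 2 — sample variances and covariances s[i,j] = (1/(n-1)) · Σ_k (x_{k,i} - mean_i) · (x_{k,j} - mean_j), with n-1 = 5:
  s[X_1,X_1] = ((-1.5)·(-1.5) + (3.5)·(3.5) + (1.5)·(1.5) + (-3.5)·(-3.5) + (-0.5)·(-0.5) + (0.5)·(0.5)) / 5 = 29.5/5 = 5.9
  s[X_1,X_2] = ((-1.5)·(1.1667) + (3.5)·(0.1667) + (1.5)·(-2.8333) + (-3.5)·(-3.8333) + (-0.5)·(2.1667) + (0.5)·(3.1667)) / 5 = 8.5/5 = 1.7
  s[X_2,X_2] = ((1.1667)·(1.1667) + (0.1667)·(0.1667) + (-2.8333)·(-2.8333) + (-3.8333)·(-3.8333) + (2.1667)·(2.1667) + (3.1667)·(3.1667)) / 5 = 38.8333/5 = 7.7667
  Sample standard deviations s_i = √(s[i,i]):
  s(X_1) = √(5.9) = 2.429
  s(X_2) = √(7.7667) = 2.7869

Step 3 — r_{ij} = s_{ij} / (s_i · s_j):
  r[X_1,X_1] = 1 (diagonal).
  r[X_1,X_2] = 1.7 / (2.429 · 2.7869) = 1.7 / 6.7693 = 0.2511
  r[X_2,X_2] = 1 (diagonal).

R is symmetric with unit diagonal. Assembling:

R = [[1, 0.2511],
 [0.2511, 1]]


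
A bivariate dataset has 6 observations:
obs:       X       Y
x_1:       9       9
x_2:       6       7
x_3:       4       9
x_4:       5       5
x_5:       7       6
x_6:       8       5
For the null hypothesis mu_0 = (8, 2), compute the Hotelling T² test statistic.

Step 1 — sample mean vector:
  mean(X) = (9 + 6 + 4 + 5 + 7 + 8) / 6 = 39/6 = 6.5
  mean(Y) = (9 + 7 + 9 + 5 + 6 + 5) / 6 = 41/6 = 6.8333
  x̄ = (6.5, 6.8333),  deviation x̄ - mu_0 = (6.5, 6.8333) - (8, 2) = (-1.5, 4.8333).

Step 2 — sample covariance matrix, S[i,j] = (1/(n-1)) · Σ_k (x_{k,i} - mean_i) · (x_{k,j} - mean_j), divisor n-1 = 5:
  S[X,X] = ((2.5)·(2.5) + (-0.5)·(-0.5) + (-2.5)·(-2.5) + (-1.5)·(-1.5) + (0.5)·(0.5) + (1.5)·(1.5)) / 5 = 17.5/5 = 3.5
  S[X,Y] = ((2.5)·(2.1667) + (-0.5)·(0.1667) + (-2.5)·(2.1667) + (-1.5)·(-1.8333) + (0.5)·(-0.8333) + (1.5)·(-1.8333)) / 5 = -0.5/5 = -0.1
  S[Y,Y] = ((2.1667)·(2.1667) + (0.1667)·(0.1667) + (2.1667)·(2.1667) + (-1.8333)·(-1.8333) + (-0.8333)·(-0.8333) + (-1.8333)·(-1.8333)) / 5 = 16.8333/5 = 3.3667
  S = [[3.5, -0.1],
 [-0.1, 3.3667]].

Step 3 — invert S. det(S) = 3.5·3.3667 - (-0.1)² = 11.7733.
  S^{-1} = (1/det) · [[d, -b], [-b, a]] = [[0.286, 0.0085],
 [0.0085, 0.2973]].

Step 4 — quadratic form (x̄ - mu_0)^T · S^{-1} · (x̄ - mu_0):
  S^{-1} · (x̄ - mu_0) = (-0.3879, 1.4241),
  (x̄ - mu_0)^T · [...] = (-1.5)·(-0.3879) + (4.8333)·(1.4241) = 7.4651.

Step 5 — scale by n: T² = 6 · 7.4651 = 44.7905.

T² ≈ 44.7905


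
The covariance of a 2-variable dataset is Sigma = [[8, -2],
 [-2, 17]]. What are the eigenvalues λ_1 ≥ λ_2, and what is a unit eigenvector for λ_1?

Step 1 — characteristic polynomial of 2×2 Sigma:
  det(Sigma - λI) = λ² - trace · λ + det = 0.
  trace = 8 + 17 = 25, det = 8·17 - (-2)² = 132.
Step 2 — discriminant:
  Δ = trace² - 4·det = 625 - 528 = 97.
Step 3 — eigenvalues:
  λ = (trace ± √Δ)/2 = (25 ± 9.8489)/2,
  λ_1 = 17.4244,  λ_2 = 7.5756.

Step 4 — unit eigenvector for λ_1: solve (Sigma - λ_1 I)v = 0. First row:
  (8 - 17.4244)·v_x + (-2)·v_y = 0, i.e. (-9.4244)·v_x + (-2)·v_y = 0,
  so v ∝ (b, λ_1 - a) = (-2, 9.4244); multiply by -1 so the first entry is positive: u = (2, -9.4244).
  ||u|| = √((2)² + (-9.4244)²) = √(92.8199) ≈ 9.6343,
  v_1 = u/||u|| ≈ (0.2076, -0.9782) (||v_1|| = 1).

λ_1 = 17.4244,  λ_2 = 7.5756;  v_1 ≈ (0.2076, -0.9782)


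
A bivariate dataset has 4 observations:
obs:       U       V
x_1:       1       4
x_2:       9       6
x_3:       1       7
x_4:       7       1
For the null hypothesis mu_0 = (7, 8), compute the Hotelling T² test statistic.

Step 1 — sample mean vector:
  mean(U) = (1 + 9 + 1 + 7) / 4 = 18/4 = 4.5
  mean(V) = (4 + 6 + 7 + 1) / 4 = 18/4 = 4.5
  x̄ = (4.5, 4.5),  deviation x̄ - mu_0 = (4.5, 4.5) - (7, 8) = (-2.5, -3.5).

Step 2 — sample covariance matrix, S[i,j] = (1/(n-1)) · Σ_k (x_{k,i} - mean_i) · (x_{k,j} - mean_j), divisor n-1 = 3:
  S[U,U] = ((-3.5)·(-3.5) + (4.5)·(4.5) + (-3.5)·(-3.5) + (2.5)·(2.5)) / 3 = 51/3 = 17
  S[U,V] = ((-3.5)·(-0.5) + (4.5)·(1.5) + (-3.5)·(2.5) + (2.5)·(-3.5)) / 3 = -9/3 = -3
  S[V,V] = ((-0.5)·(-0.5) + (1.5)·(1.5) + (2.5)·(2.5) + (-3.5)·(-3.5)) / 3 = 21/3 = 7
  S = [[17, -3],
 [-3, 7]].

Step 3 — invert S. det(S) = 17·7 - (-3)² = 110.
  S^{-1} = (1/det) · [[d, -b], [-b, a]] = [[0.0636, 0.0273],
 [0.0273, 0.1545]].

Step 4 — quadratic form (x̄ - mu_0)^T · S^{-1} · (x̄ - mu_0):
  S^{-1} · (x̄ - mu_0) = (-0.2545, -0.6091),
  (x̄ - mu_0)^T · [...] = (-2.5)·(-0.2545) + (-3.5)·(-0.6091) = 2.7682.

Step 5 — scale by n: T² = 4 · 2.7682 = 11.0727.

T² ≈ 11.0727


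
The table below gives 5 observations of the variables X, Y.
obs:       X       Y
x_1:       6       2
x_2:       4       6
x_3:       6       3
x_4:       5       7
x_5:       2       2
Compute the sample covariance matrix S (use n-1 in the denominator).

Step 1 — column means:
  mean(X) = (6 + 4 + 6 + 5 + 2) / 5 = 23/5 = 4.6
  mean(Y) = (2 + 6 + 3 + 7 + 2) / 5 = 20/5 = 4

Step 2 — sample covariance S[i,j] = (1/(n-1)) · Σ_k (x_{k,i} - mean_i) · (x_{k,j} - mean_j), with n-1 = 4.
  S[X,X] = ((1.4)·(1.4) + (-0.6)·(-0.6) + (1.4)·(1.4) + (0.4)·(0.4) + (-2.6)·(-2.6)) / 4 = 11.2/4 = 2.8
  S[X,Y] = ((1.4)·(-2) + (-0.6)·(2) + (1.4)·(-1) + (0.4)·(3) + (-2.6)·(-2)) / 4 = 1/4 = 0.25
  S[Y,Y] = ((-2)·(-2) + (2)·(2) + (-1)·(-1) + (3)·(3) + (-2)·(-2)) / 4 = 22/4 = 5.5

S is symmetric (S[j,i] = S[i,j]). Assembling:

S = [[2.8, 0.25],
 [0.25, 5.5]]


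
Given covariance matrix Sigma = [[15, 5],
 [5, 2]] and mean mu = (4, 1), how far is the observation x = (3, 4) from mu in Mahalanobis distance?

Step 1 — centre the observation: (x - mu) = (-1, 3).

Step 2 — invert Sigma. det(Sigma) = 15·2 - (5)² = 5.
  Sigma^{-1} = (1/det) · [[d, -b], [-b, a]] = [[0.4, -1],
 [-1, 3]].

Step 3 — form the quadratic (x - mu)^T · Sigma^{-1} · (x - mu):
  Sigma^{-1} · (x - mu) = (-3.4, 10).
  (x - mu)^T · [Sigma^{-1} · (x - mu)] = (-1)·(-3.4) + (3)·(10) = 33.4.

Step 4 — take square root: d = √(33.4) ≈ 5.7793.

d(x, mu) = √(33.4) ≈ 5.7793


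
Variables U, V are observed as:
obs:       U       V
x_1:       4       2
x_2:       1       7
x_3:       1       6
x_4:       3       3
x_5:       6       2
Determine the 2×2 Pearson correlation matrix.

Step 1 — column means:
  mean(U) = (4 + 1 + 1 + 3 + 6) / 5 = 15/5 = 3
  mean(V) = (2 + 7 + 6 + 3 + 2) / 5 = 20/5 = 4

Step 2 — sample variances and covariances s[i,j] = (1/(n-1)) · Σ_k (x_{k,i} - mean_i) · (x_{k,j} - mean_j), with n-1 = 4:
  s[U,U] = ((1)·(1) + (-2)·(-2) + (-2)·(-2) + (0)·(0) + (3)·(3)) / 4 = 18/4 = 4.5
  s[U,V] = ((1)·(-2) + (-2)·(3) + (-2)·(2) + (0)·(-1) + (3)·(-2)) / 4 = -18/4 = -4.5
  s[V,V] = ((-2)·(-2) + (3)·(3) + (2)·(2) + (-1)·(-1) + (-2)·(-2)) / 4 = 22/4 = 5.5
  Sample standard deviations s_i = √(s[i,i]):
  s(U) = √(4.5) = 2.1213
  s(V) = √(5.5) = 2.3452

Step 3 — r_{ij} = s_{ij} / (s_i · s_j):
  r[U,U] = 1 (diagonal).
  r[U,V] = -4.5 / (2.1213 · 2.3452) = -4.5 / 4.9749 = -0.9045
  r[V,V] = 1 (diagonal).

R is symmetric with unit diagonal. Assembling:

R = [[1, -0.9045],
 [-0.9045, 1]]
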